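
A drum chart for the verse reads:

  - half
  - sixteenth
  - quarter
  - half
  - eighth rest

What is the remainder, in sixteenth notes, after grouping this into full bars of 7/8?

9

One bar of 7/8 = 14 sixteenth notes.
Working in sixteenth notes: half = 8; sixteenth = 1; quarter = 4; half = 8; eighth rest = 2.
Total: 8 + 1 + 4 + 8 + 2 = 23.
23 ÷ 14 = 1 complete bar with 9 sixteenth notes remaining.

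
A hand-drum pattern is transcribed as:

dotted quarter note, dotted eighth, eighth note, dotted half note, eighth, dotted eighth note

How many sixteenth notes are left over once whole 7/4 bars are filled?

One bar of 7/4 = 28 sixteenth notes.
Each duration in sixteenth notes: dotted quarter note = 6; dotted eighth = 3; eighth note = 2; dotted half note = 12; eighth = 2; dotted eighth note = 3.
Sum: 6 + 3 + 2 + 12 + 2 + 3 = 28.
28 ÷ 28 = 1 complete bar with 0 sixteenth notes remaining.

0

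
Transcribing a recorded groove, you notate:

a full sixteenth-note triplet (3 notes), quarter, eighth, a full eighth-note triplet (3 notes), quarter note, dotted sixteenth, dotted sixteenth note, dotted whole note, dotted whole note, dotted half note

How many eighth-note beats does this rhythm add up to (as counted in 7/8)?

One eighth-note beat = 4 thirty-second notes.
Express everything in thirty-second notes: a full sixteenth-note triplet (3 notes) (three triplet sixteenths span one eighth) = 4; quarter = 8; eighth = 4; a full eighth-note triplet (3 notes) (three triplet eighths span one quarter) = 8; quarter note = 8; dotted sixteenth = 3; dotted sixteenth note = 3; dotted whole note = 48; dotted whole note = 48; dotted half note = 24.
Total: 4 + 8 + 4 + 8 + 8 + 3 + 3 + 48 + 48 + 24 = 158.
158 ÷ 4 = 39.5 beats.

39.5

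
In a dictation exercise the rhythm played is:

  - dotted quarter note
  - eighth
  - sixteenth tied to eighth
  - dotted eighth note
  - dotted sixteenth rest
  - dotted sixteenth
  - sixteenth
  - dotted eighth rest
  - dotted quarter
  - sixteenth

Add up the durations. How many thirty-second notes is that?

56

Each duration in thirty-second notes: dotted quarter note = 12; eighth = 4; sixteenth tied to eighth (sixteenth + eighth) = 6; dotted eighth note = 6; dotted sixteenth rest = 3; dotted sixteenth = 3; sixteenth = 2; dotted eighth rest = 6; dotted quarter = 12; sixteenth = 2.
Total: 12 + 4 + 6 + 6 + 3 + 3 + 2 + 6 + 12 + 2 = 56 thirty-second notes.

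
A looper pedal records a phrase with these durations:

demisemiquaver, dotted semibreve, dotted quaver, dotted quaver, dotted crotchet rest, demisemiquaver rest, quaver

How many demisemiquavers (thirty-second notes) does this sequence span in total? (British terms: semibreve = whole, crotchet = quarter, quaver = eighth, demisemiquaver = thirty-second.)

78

Convert each value to thirty-second notes: demisemiquaver = 1; dotted semibreve = 48; dotted quaver = 6; dotted quaver = 6; dotted crotchet rest = 12; demisemiquaver rest = 1; quaver = 4.
Sum: 1 + 48 + 6 + 6 + 12 + 1 + 4 = 78 thirty-second notes.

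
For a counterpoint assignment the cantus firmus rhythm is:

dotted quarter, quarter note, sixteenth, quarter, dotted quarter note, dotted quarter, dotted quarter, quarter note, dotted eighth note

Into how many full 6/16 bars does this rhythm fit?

One bar of 6/16 = 6 sixteenth notes.
Convert each value to sixteenth notes: dotted quarter = 6; quarter note = 4; sixteenth = 1; quarter = 4; dotted quarter note = 6; dotted quarter = 6; dotted quarter = 6; quarter note = 4; dotted eighth note = 3.
Sum: 6 + 4 + 1 + 4 + 6 + 6 + 6 + 4 + 3 = 40.
40 ÷ 6 = 6 complete bars with 4 left over.

6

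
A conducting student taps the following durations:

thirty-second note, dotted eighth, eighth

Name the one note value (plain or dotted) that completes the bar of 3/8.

thirty-second note

The bar of 3/8 = 12 thirty-second notes.
Express everything in thirty-second notes: thirty-second note = 1; dotted eighth = 6; eighth = 4.
Total: 1 + 6 + 4 = 11.
Remaining: 12 − 11 = 1 thirty-second note, which is a thirty-second note.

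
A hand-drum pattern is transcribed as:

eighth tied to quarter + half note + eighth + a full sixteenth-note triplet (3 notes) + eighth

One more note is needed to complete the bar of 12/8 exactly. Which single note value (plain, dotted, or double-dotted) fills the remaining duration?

The bar of 12/8 = 12 eighth notes.
Working in eighth notes: eighth tied to quarter (eighth + quarter) = 3; half note = 4; eighth = 1; a full sixteenth-note triplet (3 notes) (three triplet sixteenths span one eighth) = 1; eighth = 1.
Sum: 3 + 4 + 1 + 1 + 1 = 10.
Remaining: 12 − 10 = 2 eighth notes, which is a quarter note.

quarter note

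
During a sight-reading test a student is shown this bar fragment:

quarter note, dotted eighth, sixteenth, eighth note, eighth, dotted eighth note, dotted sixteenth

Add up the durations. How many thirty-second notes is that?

33

In thirty-second notes: quarter note = 8; dotted eighth = 6; sixteenth = 2; eighth note = 4; eighth = 4; dotted eighth note = 6; dotted sixteenth = 3.
Total: 8 + 6 + 2 + 4 + 4 + 6 + 3 = 33 thirty-second notes.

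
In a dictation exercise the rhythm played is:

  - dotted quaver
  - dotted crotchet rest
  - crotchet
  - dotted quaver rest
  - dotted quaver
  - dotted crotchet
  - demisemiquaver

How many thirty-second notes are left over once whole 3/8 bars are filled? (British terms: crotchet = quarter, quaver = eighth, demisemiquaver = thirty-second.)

One bar of 3/8 = 12 thirty-second notes.
In thirty-second notes: dotted quaver = 6; dotted crotchet rest = 12; crotchet = 8; dotted quaver rest = 6; dotted quaver = 6; dotted crotchet = 12; demisemiquaver = 1.
Adding: 6 + 12 + 8 + 6 + 6 + 12 + 1 = 51.
51 ÷ 12 = 4 complete bars with 3 thirty-second notes remaining.

3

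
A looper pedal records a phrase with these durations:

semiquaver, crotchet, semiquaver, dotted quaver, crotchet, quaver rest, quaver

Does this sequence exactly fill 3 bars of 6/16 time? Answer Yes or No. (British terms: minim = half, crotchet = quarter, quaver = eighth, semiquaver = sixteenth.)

No

One bar of 6/16 = 6 sixteenth notes, so 3 bars = 18.
Convert each value to sixteenth notes: semiquaver = 1; crotchet = 4; semiquaver = 1; dotted quaver = 3; crotchet = 4; quaver rest = 2; quaver = 2.
Total: 1 + 4 + 1 + 3 + 4 + 2 + 2 = 17.
17 falls short of 18, so the answer is No.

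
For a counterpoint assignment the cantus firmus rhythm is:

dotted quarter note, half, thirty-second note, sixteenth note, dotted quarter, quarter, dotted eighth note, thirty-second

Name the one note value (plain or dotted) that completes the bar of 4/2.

The bar of 4/2 = 64 thirty-second notes.
Express everything in thirty-second notes: dotted quarter note = 12; half = 16; thirty-second note = 1; sixteenth note = 2; dotted quarter = 12; quarter = 8; dotted eighth note = 6; thirty-second = 1.
Sum: 12 + 16 + 1 + 2 + 12 + 8 + 6 + 1 = 58.
Remaining: 64 − 58 = 6 thirty-second notes, which is a dotted eighth note.

dotted eighth note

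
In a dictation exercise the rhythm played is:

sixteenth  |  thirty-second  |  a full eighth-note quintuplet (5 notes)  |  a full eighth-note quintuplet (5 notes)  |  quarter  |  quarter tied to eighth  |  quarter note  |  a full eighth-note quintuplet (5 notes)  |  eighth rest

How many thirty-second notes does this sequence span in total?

83

Express everything in thirty-second notes: sixteenth = 2; thirty-second = 1; a full eighth-note quintuplet (5 notes) (five quintuplet eighths span one half) = 16; a full eighth-note quintuplet (5 notes) (five quintuplet eighths span one half) = 16; quarter = 8; quarter tied to eighth (quarter + eighth) = 12; quarter note = 8; a full eighth-note quintuplet (5 notes) (five quintuplet eighths span one half) = 16; eighth rest = 4.
Sum: 2 + 1 + 16 + 16 + 8 + 12 + 8 + 16 + 4 = 83 thirty-second notes.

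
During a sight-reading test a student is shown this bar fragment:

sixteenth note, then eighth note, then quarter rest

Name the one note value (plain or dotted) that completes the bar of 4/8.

The bar of 4/8 = 8 sixteenth notes.
Convert each value to sixteenth notes: sixteenth note = 1; eighth note = 2; quarter rest = 4.
Adding: 1 + 2 + 4 = 7.
Remaining: 8 − 7 = 1 sixteenth note, which is a sixteenth note.

sixteenth note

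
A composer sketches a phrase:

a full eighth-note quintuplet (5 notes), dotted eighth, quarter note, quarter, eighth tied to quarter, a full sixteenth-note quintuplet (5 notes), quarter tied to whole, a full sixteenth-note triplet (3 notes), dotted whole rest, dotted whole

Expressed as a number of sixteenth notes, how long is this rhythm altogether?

Express everything in sixteenth notes: a full eighth-note quintuplet (5 notes) (five quintuplet eighths span one half) = 8; dotted eighth = 3; quarter note = 4; quarter = 4; eighth tied to quarter (eighth + quarter) = 6; a full sixteenth-note quintuplet (5 notes) (five quintuplet sixteenths span one quarter) = 4; quarter tied to whole (quarter + whole) = 20; a full sixteenth-note triplet (3 notes) (three triplet sixteenths span one eighth) = 2; dotted whole rest = 24; dotted whole = 24.
Altogether 8 + 3 + 4 + 4 + 6 + 4 + 20 + 2 + 24 + 24 = 99 sixteenth notes.

99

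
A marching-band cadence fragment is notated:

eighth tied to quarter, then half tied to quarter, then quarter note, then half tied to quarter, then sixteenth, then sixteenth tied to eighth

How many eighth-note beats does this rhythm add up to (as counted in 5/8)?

19

One eighth-note beat = 2 sixteenth notes.
In sixteenth notes: eighth tied to quarter (eighth + quarter) = 6; half tied to quarter (half + quarter) = 12; quarter note = 4; half tied to quarter (half + quarter) = 12; sixteenth = 1; sixteenth tied to eighth (sixteenth + eighth) = 3.
Altogether 6 + 12 + 4 + 12 + 1 + 3 = 38.
38 ÷ 2 = 19 beats.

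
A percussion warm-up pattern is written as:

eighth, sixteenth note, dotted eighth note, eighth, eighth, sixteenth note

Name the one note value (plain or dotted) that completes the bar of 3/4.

sixteenth note

The bar of 3/4 = 12 sixteenth notes.
Each duration in sixteenth notes: eighth = 2; sixteenth note = 1; dotted eighth note = 3; eighth = 2; eighth = 2; sixteenth note = 1.
Sum: 2 + 1 + 3 + 2 + 2 + 1 = 11.
Remaining: 12 − 11 = 1 sixteenth note, which is a sixteenth note.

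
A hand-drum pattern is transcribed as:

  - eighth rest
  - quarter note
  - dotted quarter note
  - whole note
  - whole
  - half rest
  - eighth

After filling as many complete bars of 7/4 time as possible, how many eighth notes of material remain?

13

One bar of 7/4 = 14 eighth notes.
In eighth notes: eighth rest = 1; quarter note = 2; dotted quarter note = 3; whole note = 8; whole = 8; half rest = 4; eighth = 1.
Sum: 1 + 2 + 3 + 8 + 8 + 4 + 1 = 27.
27 ÷ 14 = 1 complete bar with 13 eighth notes remaining.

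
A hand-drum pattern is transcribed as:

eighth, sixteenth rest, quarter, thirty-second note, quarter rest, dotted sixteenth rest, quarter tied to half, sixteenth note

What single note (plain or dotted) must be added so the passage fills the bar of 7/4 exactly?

The bar of 7/4 = 56 thirty-second notes.
In thirty-second notes: eighth = 4; sixteenth rest = 2; quarter = 8; thirty-second note = 1; quarter rest = 8; dotted sixteenth rest = 3; quarter tied to half (quarter + half) = 24; sixteenth note = 2.
Altogether 4 + 2 + 8 + 1 + 8 + 3 + 24 + 2 = 52.
Remaining: 56 − 52 = 4 thirty-second notes, which is a eighth note.

eighth note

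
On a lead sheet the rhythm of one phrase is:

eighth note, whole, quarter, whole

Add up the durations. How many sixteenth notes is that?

In sixteenth notes: eighth note = 2; whole = 16; quarter = 4; whole = 16.
Total: 2 + 16 + 4 + 16 = 38 sixteenth notes.

38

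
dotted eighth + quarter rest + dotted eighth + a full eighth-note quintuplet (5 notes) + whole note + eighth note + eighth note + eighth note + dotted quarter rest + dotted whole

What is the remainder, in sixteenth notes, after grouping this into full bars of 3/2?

22

One bar of 3/2 = 24 sixteenth notes.
Express everything in sixteenth notes: dotted eighth = 3; quarter rest = 4; dotted eighth = 3; a full eighth-note quintuplet (5 notes) (five quintuplet eighths span one half) = 8; whole note = 16; eighth note = 2; eighth note = 2; eighth note = 2; dotted quarter rest = 6; dotted whole = 24.
Altogether 3 + 4 + 3 + 8 + 16 + 2 + 2 + 2 + 6 + 24 = 70.
70 ÷ 24 = 2 complete bars with 22 sixteenth notes remaining.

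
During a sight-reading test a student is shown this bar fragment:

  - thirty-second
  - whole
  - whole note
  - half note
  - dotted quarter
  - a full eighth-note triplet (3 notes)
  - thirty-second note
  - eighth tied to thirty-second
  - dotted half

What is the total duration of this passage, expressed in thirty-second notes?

131

Express everything in thirty-second notes: thirty-second = 1; whole = 32; whole note = 32; half note = 16; dotted quarter = 12; a full eighth-note triplet (3 notes) (three triplet eighths span one quarter) = 8; thirty-second note = 1; eighth tied to thirty-second (eighth + thirty-second) = 5; dotted half = 24.
Adding: 1 + 32 + 32 + 16 + 12 + 8 + 1 + 5 + 24 = 131 thirty-second notes.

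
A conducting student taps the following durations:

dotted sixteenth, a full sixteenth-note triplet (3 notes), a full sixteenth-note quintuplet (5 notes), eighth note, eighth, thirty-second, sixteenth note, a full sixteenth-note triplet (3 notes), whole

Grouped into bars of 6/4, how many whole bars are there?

1

One bar of 6/4 = 48 thirty-second notes.
Convert each value to thirty-second notes: dotted sixteenth = 3; a full sixteenth-note triplet (3 notes) (three triplet sixteenths span one eighth) = 4; a full sixteenth-note quintuplet (5 notes) (five quintuplet sixteenths span one quarter) = 8; eighth note = 4; eighth = 4; thirty-second = 1; sixteenth note = 2; a full sixteenth-note triplet (3 notes) (three triplet sixteenths span one eighth) = 4; whole = 32.
Total: 3 + 4 + 8 + 4 + 4 + 1 + 2 + 4 + 32 = 62.
62 ÷ 48 = 1 complete bar with 14 left over.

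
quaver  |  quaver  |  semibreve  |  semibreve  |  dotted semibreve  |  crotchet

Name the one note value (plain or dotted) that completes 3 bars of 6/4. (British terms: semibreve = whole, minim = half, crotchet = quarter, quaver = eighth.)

half note

3 bars of 6/4 = 36 eighth notes.
Convert each value to eighth notes: quaver = 1; quaver = 1; semibreve = 8; semibreve = 8; dotted semibreve = 12; crotchet = 2.
Altogether 1 + 1 + 8 + 8 + 12 + 2 = 32.
Remaining: 36 − 32 = 4 eighth notes, which is a half note.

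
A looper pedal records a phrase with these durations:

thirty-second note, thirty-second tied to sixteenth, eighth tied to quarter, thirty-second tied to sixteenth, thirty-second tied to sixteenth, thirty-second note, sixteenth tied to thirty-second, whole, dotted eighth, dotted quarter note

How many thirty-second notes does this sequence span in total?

Each duration in thirty-second notes: thirty-second note = 1; thirty-second tied to sixteenth (thirty-second + sixteenth) = 3; eighth tied to quarter (eighth + quarter) = 12; thirty-second tied to sixteenth (thirty-second + sixteenth) = 3; thirty-second tied to sixteenth (thirty-second + sixteenth) = 3; thirty-second note = 1; sixteenth tied to thirty-second (sixteenth + thirty-second) = 3; whole = 32; dotted eighth = 6; dotted quarter note = 12.
Sum: 1 + 3 + 12 + 3 + 3 + 1 + 3 + 32 + 6 + 12 = 76 thirty-second notes.

76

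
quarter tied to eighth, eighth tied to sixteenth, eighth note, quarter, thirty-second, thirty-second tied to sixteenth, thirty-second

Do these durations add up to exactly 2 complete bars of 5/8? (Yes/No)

No

One bar of 5/8 = 20 thirty-second notes, so 2 bars = 40.
Working in thirty-second notes: quarter tied to eighth (quarter + eighth) = 12; eighth tied to sixteenth (eighth + sixteenth) = 6; eighth note = 4; quarter = 8; thirty-second = 1; thirty-second tied to sixteenth (thirty-second + sixteenth) = 3; thirty-second = 1.
Total: 12 + 6 + 4 + 8 + 1 + 3 + 1 = 35.
35 falls short of 40, so the answer is No.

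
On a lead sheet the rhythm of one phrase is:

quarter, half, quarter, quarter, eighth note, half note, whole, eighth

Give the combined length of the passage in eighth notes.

Convert each value to eighth notes: quarter = 2; half = 4; quarter = 2; quarter = 2; eighth note = 1; half note = 4; whole = 8; eighth = 1.
Altogether 2 + 4 + 2 + 2 + 1 + 4 + 8 + 1 = 24 eighth notes.

24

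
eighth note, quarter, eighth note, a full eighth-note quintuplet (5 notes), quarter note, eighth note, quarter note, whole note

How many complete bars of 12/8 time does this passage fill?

1

One bar of 12/8 = 12 eighth notes.
Working in eighth notes: eighth note = 1; quarter = 2; eighth note = 1; a full eighth-note quintuplet (5 notes) (five quintuplet eighths span one half) = 4; quarter note = 2; eighth note = 1; quarter note = 2; whole note = 8.
Adding: 1 + 2 + 1 + 4 + 2 + 1 + 2 + 8 = 21.
21 ÷ 12 = 1 complete bar with 9 left over.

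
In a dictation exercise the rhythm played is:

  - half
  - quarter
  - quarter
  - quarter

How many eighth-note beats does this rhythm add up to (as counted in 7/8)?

10

One eighth-note beat = 2 sixteenth notes.
Working in sixteenth notes: half = 8; quarter = 4; quarter = 4; quarter = 4.
Sum: 8 + 4 + 4 + 4 = 20.
20 ÷ 2 = 10 beats.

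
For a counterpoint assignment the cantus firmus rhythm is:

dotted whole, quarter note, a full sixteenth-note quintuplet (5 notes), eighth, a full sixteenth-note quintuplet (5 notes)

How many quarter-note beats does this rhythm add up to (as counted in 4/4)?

9.5

One quarter-note beat = 2 eighth notes.
Each duration in eighth notes: dotted whole = 12; quarter note = 2; a full sixteenth-note quintuplet (5 notes) (five quintuplet sixteenths span one quarter) = 2; eighth = 1; a full sixteenth-note quintuplet (5 notes) (five quintuplet sixteenths span one quarter) = 2.
Sum: 12 + 2 + 2 + 1 + 2 = 19.
19 ÷ 2 = 9.5 beats.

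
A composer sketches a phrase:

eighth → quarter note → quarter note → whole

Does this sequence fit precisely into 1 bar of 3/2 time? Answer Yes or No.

No

One bar of 3/2 = 12 eighth notes.
Working in eighth notes: eighth = 1; quarter note = 2; quarter note = 2; whole = 8.
Adding: 1 + 2 + 2 + 8 = 13.
13 exceeds 12, so the answer is No.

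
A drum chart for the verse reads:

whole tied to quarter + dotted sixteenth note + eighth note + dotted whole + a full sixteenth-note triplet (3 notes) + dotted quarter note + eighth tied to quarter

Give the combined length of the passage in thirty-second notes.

123

Working in thirty-second notes: whole tied to quarter (whole + quarter) = 40; dotted sixteenth note = 3; eighth note = 4; dotted whole = 48; a full sixteenth-note triplet (3 notes) (three triplet sixteenths span one eighth) = 4; dotted quarter note = 12; eighth tied to quarter (eighth + quarter) = 12.
Total: 40 + 3 + 4 + 48 + 4 + 12 + 12 = 123 thirty-second notes.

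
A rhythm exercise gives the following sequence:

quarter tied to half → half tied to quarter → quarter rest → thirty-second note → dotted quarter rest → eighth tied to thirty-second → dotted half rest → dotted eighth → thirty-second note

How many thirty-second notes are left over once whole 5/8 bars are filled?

5

One bar of 5/8 = 20 thirty-second notes.
Convert each value to thirty-second notes: quarter tied to half (quarter + half) = 24; half tied to quarter (half + quarter) = 24; quarter rest = 8; thirty-second note = 1; dotted quarter rest = 12; eighth tied to thirty-second (eighth + thirty-second) = 5; dotted half rest = 24; dotted eighth = 6; thirty-second note = 1.
Total: 24 + 24 + 8 + 1 + 12 + 5 + 24 + 6 + 1 = 105.
105 ÷ 20 = 5 complete bars with 5 thirty-second notes remaining.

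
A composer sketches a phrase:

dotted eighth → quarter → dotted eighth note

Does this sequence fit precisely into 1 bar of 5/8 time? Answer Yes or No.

Yes

One bar of 5/8 = 10 sixteenth notes.
Convert each value to sixteenth notes: dotted eighth = 3; quarter = 4; dotted eighth note = 3.
Total: 3 + 4 + 3 = 10.
10 equals 10, so the answer is Yes.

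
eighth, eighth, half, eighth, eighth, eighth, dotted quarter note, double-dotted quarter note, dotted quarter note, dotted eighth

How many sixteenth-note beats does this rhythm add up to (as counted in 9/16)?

40

One sixteenth-note beat = 2 thirty-second notes.
Convert each value to thirty-second notes: eighth = 4; eighth = 4; half = 16; eighth = 4; eighth = 4; eighth = 4; dotted quarter note = 12; double-dotted quarter note = 14; dotted quarter note = 12; dotted eighth = 6.
Altogether 4 + 4 + 16 + 4 + 4 + 4 + 12 + 14 + 12 + 6 = 80.
80 ÷ 2 = 40 beats.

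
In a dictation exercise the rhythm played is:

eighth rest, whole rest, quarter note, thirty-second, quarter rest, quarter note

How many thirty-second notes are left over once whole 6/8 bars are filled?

One bar of 6/8 = 24 thirty-second notes.
Each duration in thirty-second notes: eighth rest = 4; whole rest = 32; quarter note = 8; thirty-second = 1; quarter rest = 8; quarter note = 8.
Altogether 4 + 32 + 8 + 1 + 8 + 8 = 61.
61 ÷ 24 = 2 complete bars with 13 thirty-second notes remaining.

13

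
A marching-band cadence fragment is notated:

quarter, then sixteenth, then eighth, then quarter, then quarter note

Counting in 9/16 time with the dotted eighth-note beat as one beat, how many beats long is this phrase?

5

One dotted eighth-note beat = 3 sixteenth notes.
In sixteenth notes: quarter = 4; sixteenth = 1; eighth = 2; quarter = 4; quarter note = 4.
Sum: 4 + 1 + 2 + 4 + 4 = 15.
15 ÷ 3 = 5 beats.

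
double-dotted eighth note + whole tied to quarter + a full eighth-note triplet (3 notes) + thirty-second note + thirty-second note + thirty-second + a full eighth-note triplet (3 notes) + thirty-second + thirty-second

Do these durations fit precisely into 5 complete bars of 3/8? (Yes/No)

One bar of 3/8 = 12 thirty-second notes, so 5 bars = 60.
Working in thirty-second notes: double-dotted eighth note = 7; whole tied to quarter (whole + quarter) = 40; a full eighth-note triplet (3 notes) (three triplet eighths span one quarter) = 8; thirty-second note = 1; thirty-second note = 1; thirty-second = 1; a full eighth-note triplet (3 notes) (three triplet eighths span one quarter) = 8; thirty-second = 1; thirty-second = 1.
Adding: 7 + 40 + 8 + 1 + 1 + 1 + 8 + 1 + 1 = 68.
68 exceeds 60, so the answer is No.

No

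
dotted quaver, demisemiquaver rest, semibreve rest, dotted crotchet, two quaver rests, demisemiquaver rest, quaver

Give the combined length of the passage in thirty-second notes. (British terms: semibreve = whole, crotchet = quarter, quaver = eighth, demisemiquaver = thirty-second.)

64

Express everything in thirty-second notes: dotted quaver = 6; demisemiquaver rest = 1; semibreve rest = 32; dotted crotchet = 12; quaver rest = 4; quaver rest = 4; demisemiquaver rest = 1; quaver = 4.
Adding: 6 + 1 + 32 + 12 + 4 + 4 + 1 + 4 = 64 thirty-second notes.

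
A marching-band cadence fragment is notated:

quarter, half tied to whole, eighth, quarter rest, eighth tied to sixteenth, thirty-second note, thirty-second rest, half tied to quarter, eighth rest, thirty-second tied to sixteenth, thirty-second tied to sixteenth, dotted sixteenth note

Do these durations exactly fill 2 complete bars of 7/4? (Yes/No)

One bar of 7/4 = 56 thirty-second notes, so 2 bars = 112.
Express everything in thirty-second notes: quarter = 8; half tied to whole (half + whole) = 48; eighth = 4; quarter rest = 8; eighth tied to sixteenth (eighth + sixteenth) = 6; thirty-second note = 1; thirty-second rest = 1; half tied to quarter (half + quarter) = 24; eighth rest = 4; thirty-second tied to sixteenth (thirty-second + sixteenth) = 3; thirty-second tied to sixteenth (thirty-second + sixteenth) = 3; dotted sixteenth note = 3.
Sum: 8 + 48 + 4 + 8 + 6 + 1 + 1 + 24 + 4 + 3 + 3 + 3 = 113.
113 exceeds 112, so the answer is No.

No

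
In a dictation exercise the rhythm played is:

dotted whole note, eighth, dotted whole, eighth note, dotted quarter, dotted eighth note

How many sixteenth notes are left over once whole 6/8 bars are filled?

1

One bar of 6/8 = 12 sixteenth notes.
In sixteenth notes: dotted whole note = 24; eighth = 2; dotted whole = 24; eighth note = 2; dotted quarter = 6; dotted eighth note = 3.
Total: 24 + 2 + 24 + 2 + 6 + 3 = 61.
61 ÷ 12 = 5 complete bars with 1 sixteenth note remaining.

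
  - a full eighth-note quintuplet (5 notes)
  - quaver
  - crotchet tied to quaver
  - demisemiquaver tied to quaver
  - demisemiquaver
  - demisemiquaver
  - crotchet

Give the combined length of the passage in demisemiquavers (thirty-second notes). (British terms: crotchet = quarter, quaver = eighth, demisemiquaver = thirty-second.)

47

Express everything in thirty-second notes: a full eighth-note quintuplet (5 notes) (five quintuplet eighths span one half) = 16; quaver = 4; crotchet tied to quaver (crotchet + quaver) = 12; demisemiquaver tied to quaver (demisemiquaver + quaver) = 5; demisemiquaver = 1; demisemiquaver = 1; crotchet = 8.
Sum: 16 + 4 + 12 + 5 + 1 + 1 + 8 = 47 thirty-second notes.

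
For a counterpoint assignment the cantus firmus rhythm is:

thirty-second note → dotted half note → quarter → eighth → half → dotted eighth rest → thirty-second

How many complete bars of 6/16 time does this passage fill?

One bar of 6/16 = 12 thirty-second notes.
Each duration in thirty-second notes: thirty-second note = 1; dotted half note = 24; quarter = 8; eighth = 4; half = 16; dotted eighth rest = 6; thirty-second = 1.
Altogether 1 + 24 + 8 + 4 + 16 + 6 + 1 = 60.
60 ÷ 12 = 5 complete bars with 0 left over.

5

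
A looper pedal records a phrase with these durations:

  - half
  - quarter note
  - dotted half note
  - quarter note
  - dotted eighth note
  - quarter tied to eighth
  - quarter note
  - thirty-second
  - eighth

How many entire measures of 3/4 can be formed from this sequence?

3

One bar of 3/4 = 24 thirty-second notes.
Each duration in thirty-second notes: half = 16; quarter note = 8; dotted half note = 24; quarter note = 8; dotted eighth note = 6; quarter tied to eighth (quarter + eighth) = 12; quarter note = 8; thirty-second = 1; eighth = 4.
Sum: 16 + 8 + 24 + 8 + 6 + 12 + 8 + 1 + 4 = 87.
87 ÷ 24 = 3 complete bars with 15 left over.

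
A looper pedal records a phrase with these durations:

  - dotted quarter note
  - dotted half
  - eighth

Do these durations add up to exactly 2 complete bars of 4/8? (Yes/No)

No

One bar of 4/8 = 4 eighth notes, so 2 bars = 8.
Convert each value to eighth notes: dotted quarter note = 3; dotted half = 6; eighth = 1.
Adding: 3 + 6 + 1 = 10.
10 exceeds 8, so the answer is No.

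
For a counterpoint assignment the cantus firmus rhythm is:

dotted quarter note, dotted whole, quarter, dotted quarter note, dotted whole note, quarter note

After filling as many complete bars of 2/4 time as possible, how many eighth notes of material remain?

2

One bar of 2/4 = 4 eighth notes.
Convert each value to eighth notes: dotted quarter note = 3; dotted whole = 12; quarter = 2; dotted quarter note = 3; dotted whole note = 12; quarter note = 2.
Altogether 3 + 12 + 2 + 3 + 12 + 2 = 34.
34 ÷ 4 = 8 complete bars with 2 eighth notes remaining.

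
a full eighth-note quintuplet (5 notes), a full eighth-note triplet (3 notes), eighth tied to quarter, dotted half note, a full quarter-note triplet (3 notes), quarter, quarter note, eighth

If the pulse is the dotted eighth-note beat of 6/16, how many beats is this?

One dotted eighth-note beat = 3 sixteenth notes.
In sixteenth notes: a full eighth-note quintuplet (5 notes) (five quintuplet eighths span one half) = 8; a full eighth-note triplet (3 notes) (three triplet eighths span one quarter) = 4; eighth tied to quarter (eighth + quarter) = 6; dotted half note = 12; a full quarter-note triplet (3 notes) (three triplet quarters span one half) = 8; quarter = 4; quarter note = 4; eighth = 2.
Altogether 8 + 4 + 6 + 12 + 8 + 4 + 4 + 2 = 48.
48 ÷ 3 = 16 beats.

16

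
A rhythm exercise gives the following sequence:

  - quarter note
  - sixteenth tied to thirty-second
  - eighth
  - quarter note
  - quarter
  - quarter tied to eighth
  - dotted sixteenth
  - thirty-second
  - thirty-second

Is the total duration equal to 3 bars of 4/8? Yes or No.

Yes

One bar of 4/8 = 16 thirty-second notes, so 3 bars = 48.
Working in thirty-second notes: quarter note = 8; sixteenth tied to thirty-second (sixteenth + thirty-second) = 3; eighth = 4; quarter note = 8; quarter = 8; quarter tied to eighth (quarter + eighth) = 12; dotted sixteenth = 3; thirty-second = 1; thirty-second = 1.
Adding: 8 + 3 + 4 + 8 + 8 + 12 + 3 + 1 + 1 = 48.
48 equals 48, so the answer is Yes.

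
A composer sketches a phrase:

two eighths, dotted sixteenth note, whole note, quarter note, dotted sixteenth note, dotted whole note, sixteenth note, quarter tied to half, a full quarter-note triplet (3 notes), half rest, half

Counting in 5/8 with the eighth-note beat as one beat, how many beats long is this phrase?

44

One eighth-note beat = 4 thirty-second notes.
In thirty-second notes: eighth = 4; eighth = 4; dotted sixteenth note = 3; whole note = 32; quarter note = 8; dotted sixteenth note = 3; dotted whole note = 48; sixteenth note = 2; quarter tied to half (quarter + half) = 24; a full quarter-note triplet (3 notes) (three triplet quarters span one half) = 16; half rest = 16; half = 16.
Altogether 4 + 4 + 3 + 32 + 8 + 3 + 48 + 2 + 24 + 16 + 16 + 16 = 176.
176 ÷ 4 = 44 beats.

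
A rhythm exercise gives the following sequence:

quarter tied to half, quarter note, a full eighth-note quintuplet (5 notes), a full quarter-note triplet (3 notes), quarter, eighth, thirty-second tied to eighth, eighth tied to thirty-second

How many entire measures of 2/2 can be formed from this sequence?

2

One bar of 2/2 = 32 thirty-second notes.
Each duration in thirty-second notes: quarter tied to half (quarter + half) = 24; quarter note = 8; a full eighth-note quintuplet (5 notes) (five quintuplet eighths span one half) = 16; a full quarter-note triplet (3 notes) (three triplet quarters span one half) = 16; quarter = 8; eighth = 4; thirty-second tied to eighth (thirty-second + eighth) = 5; eighth tied to thirty-second (eighth + thirty-second) = 5.
Total: 24 + 8 + 16 + 16 + 8 + 4 + 5 + 5 = 86.
86 ÷ 32 = 2 complete bars with 22 left over.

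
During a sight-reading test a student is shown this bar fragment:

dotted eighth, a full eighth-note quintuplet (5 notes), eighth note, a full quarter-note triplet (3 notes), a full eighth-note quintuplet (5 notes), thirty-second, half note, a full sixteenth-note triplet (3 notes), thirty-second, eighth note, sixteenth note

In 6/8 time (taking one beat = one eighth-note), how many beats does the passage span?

21.5

One eighth-note beat = 4 thirty-second notes.
Each duration in thirty-second notes: dotted eighth = 6; a full eighth-note quintuplet (5 notes) (five quintuplet eighths span one half) = 16; eighth note = 4; a full quarter-note triplet (3 notes) (three triplet quarters span one half) = 16; a full eighth-note quintuplet (5 notes) (five quintuplet eighths span one half) = 16; thirty-second = 1; half note = 16; a full sixteenth-note triplet (3 notes) (three triplet sixteenths span one eighth) = 4; thirty-second = 1; eighth note = 4; sixteenth note = 2.
Adding: 6 + 16 + 4 + 16 + 16 + 1 + 16 + 4 + 1 + 4 + 2 = 86.
86 ÷ 4 = 21.5 beats.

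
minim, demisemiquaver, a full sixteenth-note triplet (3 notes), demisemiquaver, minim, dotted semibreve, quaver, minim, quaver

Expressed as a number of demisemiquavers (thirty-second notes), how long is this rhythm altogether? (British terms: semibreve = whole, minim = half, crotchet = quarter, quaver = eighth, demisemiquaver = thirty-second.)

Express everything in thirty-second notes: minim = 16; demisemiquaver = 1; a full sixteenth-note triplet (3 notes) (three triplet sixteenths span one eighth) = 4; demisemiquaver = 1; minim = 16; dotted semibreve = 48; quaver = 4; minim = 16; quaver = 4.
Total: 16 + 1 + 4 + 1 + 16 + 48 + 4 + 16 + 4 = 110 thirty-second notes.

110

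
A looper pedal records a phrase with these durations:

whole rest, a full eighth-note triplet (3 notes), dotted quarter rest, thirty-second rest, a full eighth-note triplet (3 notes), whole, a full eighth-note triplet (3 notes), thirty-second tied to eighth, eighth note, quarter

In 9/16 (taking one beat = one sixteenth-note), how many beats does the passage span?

59

One sixteenth-note beat = 2 thirty-second notes.
Each duration in thirty-second notes: whole rest = 32; a full eighth-note triplet (3 notes) (three triplet eighths span one quarter) = 8; dotted quarter rest = 12; thirty-second rest = 1; a full eighth-note triplet (3 notes) (three triplet eighths span one quarter) = 8; whole = 32; a full eighth-note triplet (3 notes) (three triplet eighths span one quarter) = 8; thirty-second tied to eighth (thirty-second + eighth) = 5; eighth note = 4; quarter = 8.
Altogether 32 + 8 + 12 + 1 + 8 + 32 + 8 + 5 + 4 + 8 = 118.
118 ÷ 2 = 59 beats.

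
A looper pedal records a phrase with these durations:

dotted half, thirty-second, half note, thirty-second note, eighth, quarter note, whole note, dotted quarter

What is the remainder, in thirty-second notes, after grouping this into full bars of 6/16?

2

One bar of 6/16 = 12 thirty-second notes.
Express everything in thirty-second notes: dotted half = 24; thirty-second = 1; half note = 16; thirty-second note = 1; eighth = 4; quarter note = 8; whole note = 32; dotted quarter = 12.
Adding: 24 + 1 + 16 + 1 + 4 + 8 + 32 + 12 = 98.
98 ÷ 12 = 8 complete bars with 2 thirty-second notes remaining.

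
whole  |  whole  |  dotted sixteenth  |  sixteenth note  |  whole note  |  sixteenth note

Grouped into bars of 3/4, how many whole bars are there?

One bar of 3/4 = 24 thirty-second notes.
Working in thirty-second notes: whole = 32; whole = 32; dotted sixteenth = 3; sixteenth note = 2; whole note = 32; sixteenth note = 2.
Sum: 32 + 32 + 3 + 2 + 32 + 2 = 103.
103 ÷ 24 = 4 complete bars with 7 left over.

4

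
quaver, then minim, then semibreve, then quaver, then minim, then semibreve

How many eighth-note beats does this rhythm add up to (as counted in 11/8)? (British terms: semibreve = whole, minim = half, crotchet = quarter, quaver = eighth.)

One eighth-note beat = 2 sixteenth notes.
Express everything in sixteenth notes: quaver = 2; minim = 8; semibreve = 16; quaver = 2; minim = 8; semibreve = 16.
Sum: 2 + 8 + 16 + 2 + 8 + 16 = 52.
52 ÷ 2 = 26 beats.

26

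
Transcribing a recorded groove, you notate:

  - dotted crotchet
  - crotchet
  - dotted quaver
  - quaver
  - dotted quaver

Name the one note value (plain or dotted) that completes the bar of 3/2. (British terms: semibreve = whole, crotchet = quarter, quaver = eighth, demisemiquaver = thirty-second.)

The bar of 3/2 = 24 sixteenth notes.
Working in sixteenth notes: dotted crotchet = 6; crotchet = 4; dotted quaver = 3; quaver = 2; dotted quaver = 3.
Total: 6 + 4 + 3 + 2 + 3 = 18.
Remaining: 24 − 18 = 6 sixteenth notes, which is a dotted quarter note.

dotted quarter note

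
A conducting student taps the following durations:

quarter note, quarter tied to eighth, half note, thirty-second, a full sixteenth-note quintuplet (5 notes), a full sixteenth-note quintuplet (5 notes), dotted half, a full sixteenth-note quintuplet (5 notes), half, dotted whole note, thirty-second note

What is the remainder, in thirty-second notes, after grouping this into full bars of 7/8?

10

One bar of 7/8 = 28 thirty-second notes.
Express everything in thirty-second notes: quarter note = 8; quarter tied to eighth (quarter + eighth) = 12; half note = 16; thirty-second = 1; a full sixteenth-note quintuplet (5 notes) (five quintuplet sixteenths span one quarter) = 8; a full sixteenth-note quintuplet (5 notes) (five quintuplet sixteenths span one quarter) = 8; dotted half = 24; a full sixteenth-note quintuplet (5 notes) (five quintuplet sixteenths span one quarter) = 8; half = 16; dotted whole note = 48; thirty-second note = 1.
Sum: 8 + 12 + 16 + 1 + 8 + 8 + 24 + 8 + 16 + 48 + 1 = 150.
150 ÷ 28 = 5 complete bars with 10 thirty-second notes remaining.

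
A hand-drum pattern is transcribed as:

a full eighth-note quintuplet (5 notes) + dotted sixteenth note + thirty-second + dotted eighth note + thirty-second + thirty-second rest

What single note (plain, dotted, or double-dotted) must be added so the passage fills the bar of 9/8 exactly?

The bar of 9/8 = 36 thirty-second notes.
Each duration in thirty-second notes: a full eighth-note quintuplet (5 notes) (five quintuplet eighths span one half) = 16; dotted sixteenth note = 3; thirty-second = 1; dotted eighth note = 6; thirty-second = 1; thirty-second rest = 1.
Sum: 16 + 3 + 1 + 6 + 1 + 1 = 28.
Remaining: 36 − 28 = 8 thirty-second notes, which is a quarter note.

quarter note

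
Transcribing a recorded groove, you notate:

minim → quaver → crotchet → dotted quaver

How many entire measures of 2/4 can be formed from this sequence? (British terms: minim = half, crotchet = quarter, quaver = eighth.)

2

One bar of 2/4 = 8 sixteenth notes.
In sixteenth notes: minim = 8; quaver = 2; crotchet = 4; dotted quaver = 3.
Total: 8 + 2 + 4 + 3 = 17.
17 ÷ 8 = 2 complete bars with 1 left over.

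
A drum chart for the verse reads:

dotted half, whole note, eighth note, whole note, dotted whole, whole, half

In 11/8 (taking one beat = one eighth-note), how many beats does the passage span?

47

One eighth-note beat = 2 sixteenth notes.
Convert each value to sixteenth notes: dotted half = 12; whole note = 16; eighth note = 2; whole note = 16; dotted whole = 24; whole = 16; half = 8.
Total: 12 + 16 + 2 + 16 + 24 + 16 + 8 = 94.
94 ÷ 2 = 47 beats.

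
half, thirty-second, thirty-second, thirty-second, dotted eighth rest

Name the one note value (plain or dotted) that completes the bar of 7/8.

The bar of 7/8 = 28 thirty-second notes.
Express everything in thirty-second notes: half = 16; thirty-second = 1; thirty-second = 1; thirty-second = 1; dotted eighth rest = 6.
Sum: 16 + 1 + 1 + 1 + 6 = 25.
Remaining: 28 − 25 = 3 thirty-second notes, which is a dotted sixteenth note.

dotted sixteenth note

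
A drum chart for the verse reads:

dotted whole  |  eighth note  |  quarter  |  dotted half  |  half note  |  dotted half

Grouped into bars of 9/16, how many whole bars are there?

One bar of 9/16 = 9 sixteenth notes.
In sixteenth notes: dotted whole = 24; eighth note = 2; quarter = 4; dotted half = 12; half note = 8; dotted half = 12.
Total: 24 + 2 + 4 + 12 + 8 + 12 = 62.
62 ÷ 9 = 6 complete bars with 8 left over.

6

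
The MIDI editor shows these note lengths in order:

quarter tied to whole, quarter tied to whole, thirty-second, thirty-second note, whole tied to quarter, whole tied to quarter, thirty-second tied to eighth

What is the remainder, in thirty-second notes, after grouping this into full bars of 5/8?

One bar of 5/8 = 20 thirty-second notes.
Working in thirty-second notes: quarter tied to whole (quarter + whole) = 40; quarter tied to whole (quarter + whole) = 40; thirty-second = 1; thirty-second note = 1; whole tied to quarter (whole + quarter) = 40; whole tied to quarter (whole + quarter) = 40; thirty-second tied to eighth (thirty-second + eighth) = 5.
Total: 40 + 40 + 1 + 1 + 40 + 40 + 5 = 167.
167 ÷ 20 = 8 complete bars with 7 thirty-second notes remaining.

7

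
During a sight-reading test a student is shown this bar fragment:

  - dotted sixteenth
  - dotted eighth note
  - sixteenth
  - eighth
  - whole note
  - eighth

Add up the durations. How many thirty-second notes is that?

51

Express everything in thirty-second notes: dotted sixteenth = 3; dotted eighth note = 6; sixteenth = 2; eighth = 4; whole note = 32; eighth = 4.
Altogether 3 + 6 + 2 + 4 + 32 + 4 = 51 thirty-second notes.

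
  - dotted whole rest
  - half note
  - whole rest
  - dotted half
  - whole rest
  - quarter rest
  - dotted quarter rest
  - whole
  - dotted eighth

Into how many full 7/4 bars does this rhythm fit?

One bar of 7/4 = 28 sixteenth notes.
Each duration in sixteenth notes: dotted whole rest = 24; half note = 8; whole rest = 16; dotted half = 12; whole rest = 16; quarter rest = 4; dotted quarter rest = 6; whole = 16; dotted eighth = 3.
Altogether 24 + 8 + 16 + 12 + 16 + 4 + 6 + 16 + 3 = 105.
105 ÷ 28 = 3 complete bars with 21 left over.

3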